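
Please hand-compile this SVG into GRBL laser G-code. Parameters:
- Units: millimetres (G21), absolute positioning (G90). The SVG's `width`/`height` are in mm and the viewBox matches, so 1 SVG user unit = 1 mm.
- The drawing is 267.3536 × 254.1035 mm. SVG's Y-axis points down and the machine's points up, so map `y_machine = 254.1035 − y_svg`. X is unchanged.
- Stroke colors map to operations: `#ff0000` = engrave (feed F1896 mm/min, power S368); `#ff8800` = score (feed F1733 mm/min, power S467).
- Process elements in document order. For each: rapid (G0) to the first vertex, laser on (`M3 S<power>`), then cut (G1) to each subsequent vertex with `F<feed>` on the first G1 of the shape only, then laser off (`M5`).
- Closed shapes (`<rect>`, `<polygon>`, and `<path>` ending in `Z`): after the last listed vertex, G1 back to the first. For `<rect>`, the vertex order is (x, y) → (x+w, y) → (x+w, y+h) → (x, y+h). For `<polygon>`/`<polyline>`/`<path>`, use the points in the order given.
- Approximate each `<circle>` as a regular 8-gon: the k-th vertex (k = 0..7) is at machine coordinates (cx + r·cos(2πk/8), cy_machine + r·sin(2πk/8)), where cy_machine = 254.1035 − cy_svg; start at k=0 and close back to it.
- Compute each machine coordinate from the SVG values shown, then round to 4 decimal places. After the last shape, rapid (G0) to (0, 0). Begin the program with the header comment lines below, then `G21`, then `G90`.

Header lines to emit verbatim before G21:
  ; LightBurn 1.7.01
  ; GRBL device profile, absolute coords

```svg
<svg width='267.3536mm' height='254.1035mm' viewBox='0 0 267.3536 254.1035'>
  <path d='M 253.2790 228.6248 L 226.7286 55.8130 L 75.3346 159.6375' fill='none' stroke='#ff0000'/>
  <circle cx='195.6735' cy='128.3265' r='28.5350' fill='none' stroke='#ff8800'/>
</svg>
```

; LightBurn 1.7.01
; GRBL device profile, absolute coords
G21
G90
G0 X253.2790 Y25.4787
M3 S368
G1 X226.7286 Y198.2905 F1896
G1 X75.3346 Y94.4660
M5
G0 X224.2085 Y125.7770
M3 S467
G1 X215.8508 Y145.9543 F1733
G1 X195.6735 Y154.3120
G1 X175.4962 Y145.9543
G1 X167.1385 Y125.7770
G1 X175.4962 Y105.5997
G1 X195.6735 Y97.2420
G1 X215.8508 Y105.5997
G1 X224.2085 Y125.7770
M5
G0 X0.0000 Y0.0000

Since the viewBox matches the mm dimensions, user units are millimetres directly. The only transform is the Y-flip y_m = 254.1035 − y_svg.

Shape 1 is a open polyline drawn with `<path>`. Its stroke #ff0000 means engrave at S368, F1896. After flipping Y the toolpath is (253.2790,25.4787) → (226.7286,198.2905) → (75.3346,94.4660).

Shape 2 is a circle drawn with `<circle>`. Its stroke #ff8800 means score at S467, F1733. After flipping Y the toolpath is (224.2085,125.7770) → (215.8508,145.9543) → (195.6735,154.3120) → (175.4962,145.9543) → (167.1385,125.7770) → (175.4962,105.5997) → (195.6735,97.2420) → (215.8508,105.5997) → (224.2085,125.7770), returning to the start.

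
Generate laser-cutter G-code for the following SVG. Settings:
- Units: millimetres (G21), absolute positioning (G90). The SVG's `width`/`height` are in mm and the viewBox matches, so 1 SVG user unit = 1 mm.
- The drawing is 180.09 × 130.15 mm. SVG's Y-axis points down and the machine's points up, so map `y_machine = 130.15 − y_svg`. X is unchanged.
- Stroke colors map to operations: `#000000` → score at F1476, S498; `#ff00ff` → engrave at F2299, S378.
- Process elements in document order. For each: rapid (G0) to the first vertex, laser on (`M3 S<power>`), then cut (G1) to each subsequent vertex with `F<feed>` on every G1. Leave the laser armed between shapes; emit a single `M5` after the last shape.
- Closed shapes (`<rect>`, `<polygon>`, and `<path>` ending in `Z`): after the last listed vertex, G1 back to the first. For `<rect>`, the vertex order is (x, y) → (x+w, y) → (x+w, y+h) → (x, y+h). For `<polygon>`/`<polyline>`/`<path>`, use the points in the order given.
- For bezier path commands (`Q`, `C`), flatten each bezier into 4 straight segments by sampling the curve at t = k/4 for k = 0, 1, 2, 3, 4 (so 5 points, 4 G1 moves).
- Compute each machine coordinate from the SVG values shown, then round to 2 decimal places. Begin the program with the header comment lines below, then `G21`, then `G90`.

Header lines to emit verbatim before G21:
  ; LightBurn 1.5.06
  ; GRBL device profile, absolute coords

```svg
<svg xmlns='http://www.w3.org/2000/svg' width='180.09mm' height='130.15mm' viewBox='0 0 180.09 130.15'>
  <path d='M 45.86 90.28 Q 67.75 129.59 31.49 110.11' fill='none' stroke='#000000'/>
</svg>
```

; LightBurn 1.5.06
; GRBL device profile, absolute coords
G21
G90
G0 X45.86 Y39.87
M3 S498
G1 X53.17 Y23.89 F1476
G1 X53.21 Y15.26 F1476
G1 X45.99 Y13.97 F1476
G1 X31.49 Y20.04 F1476
M5

viewBox `0 0 180.09 130.15` with mm width/height → 1 unit = 1 mm. Flip: y_m = 130.15 − y_svg.

**Shape 1** — `<path>` quadratic bezier, stroke `#000000` → score (S498, F1476). Control points (SVG): P0=(45.86,90.28), P1=(67.75,129.59), P2=(31.49,110.11); sampled at t=k/4. Machine vertices: (45.86,39.87) → (53.17,23.89) → (53.21,15.26) → (45.99,13.97) → (31.49,20.04). Open path.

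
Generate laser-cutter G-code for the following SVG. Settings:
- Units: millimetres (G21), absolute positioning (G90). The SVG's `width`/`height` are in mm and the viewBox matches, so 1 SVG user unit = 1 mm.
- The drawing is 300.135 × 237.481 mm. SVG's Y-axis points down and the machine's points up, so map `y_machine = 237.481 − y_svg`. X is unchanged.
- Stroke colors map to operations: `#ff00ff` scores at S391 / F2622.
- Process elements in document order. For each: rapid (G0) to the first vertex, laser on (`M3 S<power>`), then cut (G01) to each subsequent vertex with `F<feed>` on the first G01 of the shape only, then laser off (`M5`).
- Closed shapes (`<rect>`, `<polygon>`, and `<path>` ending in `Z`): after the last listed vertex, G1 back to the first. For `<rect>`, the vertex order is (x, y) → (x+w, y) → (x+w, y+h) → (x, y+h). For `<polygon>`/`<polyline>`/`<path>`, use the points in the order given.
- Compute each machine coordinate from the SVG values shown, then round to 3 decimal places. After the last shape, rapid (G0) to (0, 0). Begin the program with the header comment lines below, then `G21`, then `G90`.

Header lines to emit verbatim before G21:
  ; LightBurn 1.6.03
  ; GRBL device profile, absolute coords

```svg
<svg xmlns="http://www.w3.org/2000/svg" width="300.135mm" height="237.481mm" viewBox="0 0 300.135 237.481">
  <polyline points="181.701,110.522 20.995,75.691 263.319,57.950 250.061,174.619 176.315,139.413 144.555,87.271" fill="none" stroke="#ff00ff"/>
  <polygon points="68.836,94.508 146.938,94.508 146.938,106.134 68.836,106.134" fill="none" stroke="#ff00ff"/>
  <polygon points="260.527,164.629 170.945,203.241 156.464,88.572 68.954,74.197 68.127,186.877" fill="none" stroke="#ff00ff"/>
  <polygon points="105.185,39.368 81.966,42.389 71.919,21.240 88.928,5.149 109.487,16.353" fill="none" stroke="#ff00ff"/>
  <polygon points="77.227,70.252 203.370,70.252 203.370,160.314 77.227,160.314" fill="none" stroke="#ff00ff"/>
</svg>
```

; LightBurn 1.6.03
; GRBL device profile, absolute coords
G21
G90
G0 X181.701 Y126.959
M3 S391
G01 X20.995 Y161.790 F2622
G01 X263.319 Y179.531
G01 X250.061 Y62.862
G01 X176.315 Y98.068
G01 X144.555 Y150.210
M5
G0 X68.836 Y142.973
M3 S391
G01 X146.938 Y142.973 F2622
G01 X146.938 Y131.347
G01 X68.836 Y131.347
G01 X68.836 Y142.973
M5
G0 X260.527 Y72.852
M3 S391
G01 X170.945 Y34.240 F2622
G01 X156.464 Y148.909
G01 X68.954 Y163.284
G01 X68.127 Y50.604
G01 X260.527 Y72.852
M5
G0 X105.185 Y198.113
M3 S391
G01 X81.966 Y195.092 F2622
G01 X71.919 Y216.241
G01 X88.928 Y232.332
G01 X109.487 Y221.128
G01 X105.185 Y198.113
M5
G0 X77.227 Y167.229
M3 S391
G01 X203.370 Y167.229 F2622
G01 X203.370 Y77.167
G01 X77.227 Y77.167
G01 X77.227 Y167.229
M5
G0 X0.000 Y0.000

1 u = 1 mm; y_m = 237.481 − y.

[1] `<polyline>` open polyline, #ff00ff→score S391 F2622: (181.701,126.959) → (20.995,161.790) → (263.319,179.531) → (250.061,62.862) → (176.315,98.068) → (144.555,150.210)

[2] `<polygon>` rectangle, #ff00ff→score S391 F2622: (68.836,142.973) → (146.938,142.973) → (146.938,131.347) → (68.836,131.347) → (68.836,142.973) (closed)

[3] `<polygon>` closed polygon, #ff00ff→score S391 F2622: (260.527,72.852) → (170.945,34.240) → (156.464,148.909) → (68.954,163.284) → (68.127,50.604) → (260.527,72.852) (closed)

[4] `<polygon>` regular polygon, #ff00ff→score S391 F2622: (105.185,198.113) → (81.966,195.092) → (71.919,216.241) → (88.928,232.332) → (109.487,221.128) → (105.185,198.113) (closed)

[5] `<polygon>` rectangle, #ff00ff→score S391 F2622: (77.227,167.229) → (203.370,167.229) → (203.370,77.167) → (77.227,77.167) → (77.227,167.229) (closed)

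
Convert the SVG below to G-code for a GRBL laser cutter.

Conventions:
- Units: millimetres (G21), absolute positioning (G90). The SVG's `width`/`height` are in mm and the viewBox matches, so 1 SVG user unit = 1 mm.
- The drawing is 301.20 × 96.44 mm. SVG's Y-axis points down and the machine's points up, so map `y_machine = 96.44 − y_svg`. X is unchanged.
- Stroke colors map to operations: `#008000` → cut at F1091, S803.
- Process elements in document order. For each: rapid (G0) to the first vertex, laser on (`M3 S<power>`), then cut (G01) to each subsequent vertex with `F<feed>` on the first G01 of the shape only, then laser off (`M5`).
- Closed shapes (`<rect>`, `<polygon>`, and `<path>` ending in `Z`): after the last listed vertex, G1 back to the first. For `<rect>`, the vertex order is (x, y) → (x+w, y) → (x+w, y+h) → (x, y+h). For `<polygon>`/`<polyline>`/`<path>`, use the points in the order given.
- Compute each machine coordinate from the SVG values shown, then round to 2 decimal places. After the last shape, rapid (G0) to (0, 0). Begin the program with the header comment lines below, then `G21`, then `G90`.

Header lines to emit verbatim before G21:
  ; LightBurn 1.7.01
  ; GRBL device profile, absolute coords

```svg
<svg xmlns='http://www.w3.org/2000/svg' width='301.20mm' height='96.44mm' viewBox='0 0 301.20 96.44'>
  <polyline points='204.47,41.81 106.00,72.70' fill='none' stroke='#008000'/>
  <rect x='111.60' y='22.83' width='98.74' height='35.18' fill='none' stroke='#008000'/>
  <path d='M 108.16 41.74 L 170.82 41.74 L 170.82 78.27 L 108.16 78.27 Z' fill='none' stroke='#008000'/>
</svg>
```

; LightBurn 1.7.01
; GRBL device profile, absolute coords
G21
G90
G0 X204.47 Y54.63
M3 S803
G01 X106.00 Y23.74 F1091
M5
G0 X111.60 Y73.61
M3 S803
G01 X210.34 Y73.61 F1091
G01 X210.34 Y38.43
G01 X111.60 Y38.43
G01 X111.60 Y73.61
M5
G0 X108.16 Y54.70
M3 S803
G01 X170.82 Y54.70 F1091
G01 X170.82 Y18.17
G01 X108.16 Y18.17
G01 X108.16 Y54.70
M5
G0 X0.00 Y0.00

1 u = 1 mm; y_m = 96.44 − y.

[1] `<polyline>` line segment, #008000→cut S803 F1091: (204.47,54.63) → (106.00,23.74)

[2] `<rect>` rectangle, #008000→cut S803 F1091: (111.60,73.61) → (210.34,73.61) → (210.34,38.43) → (111.60,38.43) → (111.60,73.61) (closed)

[3] `<path>` rectangle, #008000→cut S803 F1091: (108.16,54.70) → (170.82,54.70) → (170.82,18.17) → (108.16,18.17) → (108.16,54.70) (closed)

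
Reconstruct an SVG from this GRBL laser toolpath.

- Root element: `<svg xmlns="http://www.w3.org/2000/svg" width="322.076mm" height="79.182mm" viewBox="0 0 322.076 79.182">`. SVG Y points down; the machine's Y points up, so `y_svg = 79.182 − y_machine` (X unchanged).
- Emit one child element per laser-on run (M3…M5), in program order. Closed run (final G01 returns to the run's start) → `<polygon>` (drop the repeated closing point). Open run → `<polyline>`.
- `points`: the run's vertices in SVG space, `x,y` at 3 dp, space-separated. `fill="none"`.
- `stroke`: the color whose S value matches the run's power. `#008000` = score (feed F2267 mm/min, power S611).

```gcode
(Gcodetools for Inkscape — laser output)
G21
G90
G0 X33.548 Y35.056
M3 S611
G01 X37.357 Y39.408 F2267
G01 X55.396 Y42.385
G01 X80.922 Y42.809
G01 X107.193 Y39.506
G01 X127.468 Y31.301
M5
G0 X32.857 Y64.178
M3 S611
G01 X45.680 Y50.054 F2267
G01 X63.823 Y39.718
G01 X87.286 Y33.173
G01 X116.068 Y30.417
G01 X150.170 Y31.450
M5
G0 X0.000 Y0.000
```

Each laser-on run becomes one SVG element. Flip Y back into SVG space with y_svg = 79.182 − y_machine. Every run uses S611, so all elements get stroke `#008000` (score).

Run 1: The run is open, so emit a `<polyline>` with points (Y-flipped): 33.548,44.126 37.357,39.774 55.396,36.797 80.922,36.373 107.193,39.676 127.468,47.881.

Run 2: The run is open, so emit a `<polyline>` with points (Y-flipped): 32.857,15.004 45.680,29.128 63.823,39.464 87.286,46.009 116.068,48.765 150.170,47.732.

<svg xmlns="http://www.w3.org/2000/svg" width="322.076mm" height="79.182mm" viewBox="0 0 322.076 79.182">
  <polyline points="33.548,44.126 37.357,39.774 55.396,36.797 80.922,36.373 107.193,39.676 127.468,47.881" fill="none" stroke="#008000"/>
  <polyline points="32.857,15.004 45.680,29.128 63.823,39.464 87.286,46.009 116.068,48.765 150.170,47.732" fill="none" stroke="#008000"/>
</svg>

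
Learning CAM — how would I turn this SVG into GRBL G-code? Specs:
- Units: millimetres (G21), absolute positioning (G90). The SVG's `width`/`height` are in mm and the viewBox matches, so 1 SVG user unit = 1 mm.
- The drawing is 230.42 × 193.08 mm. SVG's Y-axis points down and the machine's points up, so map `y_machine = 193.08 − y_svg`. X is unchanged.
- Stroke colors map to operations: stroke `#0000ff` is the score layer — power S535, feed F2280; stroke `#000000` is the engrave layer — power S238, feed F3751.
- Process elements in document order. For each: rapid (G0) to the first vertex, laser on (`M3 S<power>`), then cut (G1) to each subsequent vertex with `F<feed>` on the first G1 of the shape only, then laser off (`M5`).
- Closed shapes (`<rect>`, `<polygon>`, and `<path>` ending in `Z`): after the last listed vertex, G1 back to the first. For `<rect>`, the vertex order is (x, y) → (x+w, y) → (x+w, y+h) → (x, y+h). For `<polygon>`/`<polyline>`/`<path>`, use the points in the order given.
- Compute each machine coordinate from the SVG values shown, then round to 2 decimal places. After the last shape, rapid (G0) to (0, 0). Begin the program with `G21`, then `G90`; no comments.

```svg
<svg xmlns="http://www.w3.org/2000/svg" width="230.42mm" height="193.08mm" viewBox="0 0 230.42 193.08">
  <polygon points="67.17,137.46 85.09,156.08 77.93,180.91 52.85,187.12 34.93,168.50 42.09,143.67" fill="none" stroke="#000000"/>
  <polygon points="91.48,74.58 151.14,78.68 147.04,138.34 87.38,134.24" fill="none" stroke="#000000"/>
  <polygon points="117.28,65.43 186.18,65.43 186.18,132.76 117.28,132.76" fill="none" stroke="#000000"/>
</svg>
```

G21
G90
G0 X67.17 Y55.62
M3 S238
G1 X85.09 Y37.00 F3751
G1 X77.93 Y12.17
G1 X52.85 Y5.96
G1 X34.93 Y24.58
G1 X42.09 Y49.41
G1 X67.17 Y55.62
M5
G0 X91.48 Y118.50
M3 S238
G1 X151.14 Y114.40 F3751
G1 X147.04 Y54.74
G1 X87.38 Y58.84
G1 X91.48 Y118.50
M5
G0 X117.28 Y127.65
M3 S238
G1 X186.18 Y127.65 F3751
G1 X186.18 Y60.32
G1 X117.28 Y60.32
G1 X117.28 Y127.65
M5
G0 X0.00 Y0.00

1 u = 1 mm; y_m = 193.08 − y.

[1] `<polygon>` regular polygon, #000000→engrave S238 F3751: (67.17,55.62) → (85.09,37.00) → (77.93,12.17) → (52.85,5.96) → (34.93,24.58) → (42.09,49.41) → (67.17,55.62) (closed)

[2] `<polygon>` regular polygon, #000000→engrave S238 F3751: (91.48,118.50) → (151.14,114.40) → (147.04,54.74) → (87.38,58.84) → (91.48,118.50) (closed)

[3] `<polygon>` rectangle, #000000→engrave S238 F3751: (117.28,127.65) → (186.18,127.65) → (186.18,60.32) → (117.28,60.32) → (117.28,127.65) (closed)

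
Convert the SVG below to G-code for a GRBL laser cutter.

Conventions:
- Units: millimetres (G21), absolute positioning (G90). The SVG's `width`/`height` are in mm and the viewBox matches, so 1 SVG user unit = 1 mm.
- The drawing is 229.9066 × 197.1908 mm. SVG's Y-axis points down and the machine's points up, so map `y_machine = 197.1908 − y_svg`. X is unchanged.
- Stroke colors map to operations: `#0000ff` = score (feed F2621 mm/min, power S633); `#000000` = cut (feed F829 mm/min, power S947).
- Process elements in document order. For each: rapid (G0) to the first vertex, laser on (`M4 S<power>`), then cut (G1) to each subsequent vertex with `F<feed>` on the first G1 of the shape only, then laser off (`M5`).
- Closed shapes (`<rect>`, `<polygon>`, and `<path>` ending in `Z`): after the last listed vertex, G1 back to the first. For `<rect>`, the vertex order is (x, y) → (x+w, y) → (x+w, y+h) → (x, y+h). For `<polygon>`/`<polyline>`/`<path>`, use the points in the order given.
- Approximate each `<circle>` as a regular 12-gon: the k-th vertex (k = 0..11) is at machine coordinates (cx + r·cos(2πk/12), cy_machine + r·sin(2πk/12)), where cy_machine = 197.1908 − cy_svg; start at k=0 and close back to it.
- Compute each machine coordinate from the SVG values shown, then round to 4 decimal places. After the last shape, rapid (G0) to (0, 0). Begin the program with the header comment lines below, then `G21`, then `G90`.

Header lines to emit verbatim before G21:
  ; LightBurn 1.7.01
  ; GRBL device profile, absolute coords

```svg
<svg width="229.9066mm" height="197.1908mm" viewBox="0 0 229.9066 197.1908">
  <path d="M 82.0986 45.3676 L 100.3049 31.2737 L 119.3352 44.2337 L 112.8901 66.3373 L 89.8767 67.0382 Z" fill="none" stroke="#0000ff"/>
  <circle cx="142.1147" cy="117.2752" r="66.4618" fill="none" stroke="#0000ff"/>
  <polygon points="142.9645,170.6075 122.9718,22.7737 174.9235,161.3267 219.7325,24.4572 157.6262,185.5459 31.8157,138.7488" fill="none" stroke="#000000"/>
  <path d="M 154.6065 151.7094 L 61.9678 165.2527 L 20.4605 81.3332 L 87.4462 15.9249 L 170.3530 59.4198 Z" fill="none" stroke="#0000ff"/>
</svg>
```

viewBox `0 0 229.9066 197.1908` with mm width/height → 1 unit = 1 mm. Flip: y_m = 197.1908 − y_svg.

**Shape 1** — `<path>` regular polygon, stroke `#0000ff` → score (S633, F2621). Machine vertices: (82.0986,151.8232) → (100.3049,165.9171) → (119.3352,152.9571) → (112.8901,130.8535) → (89.8767,130.1526) → (82.0986,151.8232). Closed: final G1 returns to the first vertex.

**Shape 2** — `<circle>` circle, stroke `#0000ff` → score (S633, F2621). Machine vertices: (208.5765,79.9156) → (199.6723,113.1465) → (175.3456,137.4732) → (142.1147,146.3774) → (108.8838,137.4732) → (84.5571,113.1465) → (75.6529,79.9156) → (84.5571,46.6847) → (108.8838,22.3580) → (142.1147,13.4538) → (175.3456,22.3580) → (199.6723,46.6847) → (208.5765,79.9156). Closed: final G1 returns to the first vertex.

**Shape 3** — `<polygon>` closed polygon, stroke `#000000` → cut (S947, F829). Machine vertices: (142.9645,26.5833) → (122.9718,174.4171) → (174.9235,35.8641) → (219.7325,172.7336) → (157.6262,11.6449) → (31.8157,58.4420) → (142.9645,26.5833). Closed: final G1 returns to the first vertex.

**Shape 4** — `<path>` regular polygon, stroke `#0000ff` → score (S633, F2621). Machine vertices: (154.6065,45.4814) → (61.9678,31.9381) → (20.4605,115.8576) → (87.4462,181.2659) → (170.3530,137.7710) → (154.6065,45.4814). Closed: final G1 returns to the first vertex.

; LightBurn 1.7.01
; GRBL device profile, absolute coords
G21
G90
G0 X82.0986 Y151.8232
M4 S633
G1 X100.3049 Y165.9171 F2621
G1 X119.3352 Y152.9571
G1 X112.8901 Y130.8535
G1 X89.8767 Y130.1526
G1 X82.0986 Y151.8232
M5
G0 X208.5765 Y79.9156
M4 S633
G1 X199.6723 Y113.1465 F2621
G1 X175.3456 Y137.4732
G1 X142.1147 Y146.3774
G1 X108.8838 Y137.4732
G1 X84.5571 Y113.1465
G1 X75.6529 Y79.9156
G1 X84.5571 Y46.6847
G1 X108.8838 Y22.3580
G1 X142.1147 Y13.4538
G1 X175.3456 Y22.3580
G1 X199.6723 Y46.6847
G1 X208.5765 Y79.9156
M5
G0 X142.9645 Y26.5833
M4 S947
G1 X122.9718 Y174.4171 F829
G1 X174.9235 Y35.8641
G1 X219.7325 Y172.7336
G1 X157.6262 Y11.6449
G1 X31.8157 Y58.4420
G1 X142.9645 Y26.5833
M5
G0 X154.6065 Y45.4814
M4 S633
G1 X61.9678 Y31.9381 F2621
G1 X20.4605 Y115.8576
G1 X87.4462 Y181.2659
G1 X170.3530 Y137.7710
G1 X154.6065 Y45.4814
M5
G0 X0.0000 Y0.0000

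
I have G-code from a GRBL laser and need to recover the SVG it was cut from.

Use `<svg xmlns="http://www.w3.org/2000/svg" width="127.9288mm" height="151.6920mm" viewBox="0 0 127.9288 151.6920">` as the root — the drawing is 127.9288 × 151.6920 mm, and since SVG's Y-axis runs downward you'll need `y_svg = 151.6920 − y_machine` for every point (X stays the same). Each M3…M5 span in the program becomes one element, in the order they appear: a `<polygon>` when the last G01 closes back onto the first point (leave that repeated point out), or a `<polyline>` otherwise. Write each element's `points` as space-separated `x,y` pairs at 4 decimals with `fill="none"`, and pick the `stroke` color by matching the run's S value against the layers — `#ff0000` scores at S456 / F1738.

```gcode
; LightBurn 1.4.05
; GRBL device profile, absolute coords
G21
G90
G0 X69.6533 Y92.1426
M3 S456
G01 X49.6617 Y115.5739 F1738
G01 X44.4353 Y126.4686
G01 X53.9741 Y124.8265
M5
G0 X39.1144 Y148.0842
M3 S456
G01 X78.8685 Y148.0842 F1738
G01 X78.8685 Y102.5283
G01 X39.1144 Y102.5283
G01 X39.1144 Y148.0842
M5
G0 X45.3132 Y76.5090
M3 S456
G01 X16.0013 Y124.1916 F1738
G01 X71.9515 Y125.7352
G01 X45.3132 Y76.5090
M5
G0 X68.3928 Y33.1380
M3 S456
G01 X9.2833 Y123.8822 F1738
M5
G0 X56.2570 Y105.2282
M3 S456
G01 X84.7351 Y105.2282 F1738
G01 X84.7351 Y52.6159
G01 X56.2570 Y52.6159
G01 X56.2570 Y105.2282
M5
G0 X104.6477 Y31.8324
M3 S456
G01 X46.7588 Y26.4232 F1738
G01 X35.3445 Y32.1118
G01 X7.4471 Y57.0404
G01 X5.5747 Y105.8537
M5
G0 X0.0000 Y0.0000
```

<svg xmlns="http://www.w3.org/2000/svg" width="127.9288mm" height="151.6920mm" viewBox="0 0 127.9288 151.6920">
  <polyline points="69.6533,59.5494 49.6617,36.1181 44.4353,25.2234 53.9741,26.8655" fill="none" stroke="#ff0000"/>
  <polygon points="39.1144,3.6078 78.8685,3.6078 78.8685,49.1637 39.1144,49.1637" fill="none" stroke="#ff0000"/>
  <polygon points="45.3132,75.1830 16.0013,27.5004 71.9515,25.9568" fill="none" stroke="#ff0000"/>
  <polyline points="68.3928,118.5540 9.2833,27.8098" fill="none" stroke="#ff0000"/>
  <polygon points="56.2570,46.4638 84.7351,46.4638 84.7351,99.0761 56.2570,99.0761" fill="none" stroke="#ff0000"/>
  <polyline points="104.6477,119.8596 46.7588,125.2688 35.3445,119.5802 7.4471,94.6516 5.5747,45.8383" fill="none" stroke="#ff0000"/>
</svg>

y_svg = 151.6920 − y_m. Every run uses S456, so all elements get stroke `#ff0000` (score).

[1] open run; points: 69.6533,59.5494 49.6617,36.1181 44.4353,25.2234 53.9741,26.8655

[2] closed run; points: 39.1144,3.6078 78.8685,3.6078 78.8685,49.1637 39.1144,49.1637

[3] closed run; points: 45.3132,75.1830 16.0013,27.5004 71.9515,25.9568

[4] open run; points: 68.3928,118.5540 9.2833,27.8098

[5] closed run; points: 56.2570,46.4638 84.7351,46.4638 84.7351,99.0761 56.2570,99.0761

[6] open run; points: 104.6477,119.8596 46.7588,125.2688 35.3445,119.5802 7.4471,94.6516 5.5747,45.8383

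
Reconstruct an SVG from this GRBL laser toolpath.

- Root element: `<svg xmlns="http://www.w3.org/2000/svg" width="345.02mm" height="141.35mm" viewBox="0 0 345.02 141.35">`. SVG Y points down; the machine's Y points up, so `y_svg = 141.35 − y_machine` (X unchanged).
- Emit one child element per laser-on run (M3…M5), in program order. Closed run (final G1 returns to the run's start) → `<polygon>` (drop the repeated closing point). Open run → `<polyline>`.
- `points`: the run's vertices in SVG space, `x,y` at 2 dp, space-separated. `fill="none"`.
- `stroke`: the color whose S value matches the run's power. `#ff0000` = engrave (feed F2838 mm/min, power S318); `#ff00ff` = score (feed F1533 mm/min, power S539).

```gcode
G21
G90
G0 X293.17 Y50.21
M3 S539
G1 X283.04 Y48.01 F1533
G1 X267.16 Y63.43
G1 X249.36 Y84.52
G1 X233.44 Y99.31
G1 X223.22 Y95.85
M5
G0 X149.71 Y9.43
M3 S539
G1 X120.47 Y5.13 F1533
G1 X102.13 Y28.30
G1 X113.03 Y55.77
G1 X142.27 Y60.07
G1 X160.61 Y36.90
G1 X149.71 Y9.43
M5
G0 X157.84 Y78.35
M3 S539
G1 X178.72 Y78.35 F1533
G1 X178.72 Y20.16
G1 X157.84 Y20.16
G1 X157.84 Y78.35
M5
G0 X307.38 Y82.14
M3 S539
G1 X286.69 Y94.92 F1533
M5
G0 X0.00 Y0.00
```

<svg xmlns="http://www.w3.org/2000/svg" width="345.02mm" height="141.35mm" viewBox="0 0 345.02 141.35">
  <polyline points="293.17,91.14 283.04,93.34 267.16,77.92 249.36,56.83 233.44,42.04 223.22,45.50" fill="none" stroke="#ff00ff"/>
  <polygon points="149.71,131.92 120.47,136.22 102.13,113.05 113.03,85.58 142.27,81.28 160.61,104.45" fill="none" stroke="#ff00ff"/>
  <polygon points="157.84,63.00 178.72,63.00 178.72,121.19 157.84,121.19" fill="none" stroke="#ff00ff"/>
  <polyline points="307.38,59.21 286.69,46.43" fill="none" stroke="#ff00ff"/>
</svg>

Machine Y-up, SVG Y-down with viewBox height 141.35, so y_svg = 141.35 − y_machine; X carries over. Every run uses S539, so all elements get stroke `#ff00ff` (score).

Run 1: The run is open, so emit a `<polyline>` with points (Y-flipped): 293.17,91.14 283.04,93.34 267.16,77.92 249.36,56.83 233.44,42.04 223.22,45.50.

Run 2: The run returns to its start, so emit a `<polygon>` with points (Y-flipped): 149.71,131.92 120.47,136.22 102.13,113.05 113.03,85.58 142.27,81.28 160.61,104.45.

Run 3: The run returns to its start, so emit a `<polygon>` with points (Y-flipped): 157.84,63.00 178.72,63.00 178.72,121.19 157.84,121.19.

Run 4: The run is open, so emit a `<polyline>` with points (Y-flipped): 307.38,59.21 286.69,46.43.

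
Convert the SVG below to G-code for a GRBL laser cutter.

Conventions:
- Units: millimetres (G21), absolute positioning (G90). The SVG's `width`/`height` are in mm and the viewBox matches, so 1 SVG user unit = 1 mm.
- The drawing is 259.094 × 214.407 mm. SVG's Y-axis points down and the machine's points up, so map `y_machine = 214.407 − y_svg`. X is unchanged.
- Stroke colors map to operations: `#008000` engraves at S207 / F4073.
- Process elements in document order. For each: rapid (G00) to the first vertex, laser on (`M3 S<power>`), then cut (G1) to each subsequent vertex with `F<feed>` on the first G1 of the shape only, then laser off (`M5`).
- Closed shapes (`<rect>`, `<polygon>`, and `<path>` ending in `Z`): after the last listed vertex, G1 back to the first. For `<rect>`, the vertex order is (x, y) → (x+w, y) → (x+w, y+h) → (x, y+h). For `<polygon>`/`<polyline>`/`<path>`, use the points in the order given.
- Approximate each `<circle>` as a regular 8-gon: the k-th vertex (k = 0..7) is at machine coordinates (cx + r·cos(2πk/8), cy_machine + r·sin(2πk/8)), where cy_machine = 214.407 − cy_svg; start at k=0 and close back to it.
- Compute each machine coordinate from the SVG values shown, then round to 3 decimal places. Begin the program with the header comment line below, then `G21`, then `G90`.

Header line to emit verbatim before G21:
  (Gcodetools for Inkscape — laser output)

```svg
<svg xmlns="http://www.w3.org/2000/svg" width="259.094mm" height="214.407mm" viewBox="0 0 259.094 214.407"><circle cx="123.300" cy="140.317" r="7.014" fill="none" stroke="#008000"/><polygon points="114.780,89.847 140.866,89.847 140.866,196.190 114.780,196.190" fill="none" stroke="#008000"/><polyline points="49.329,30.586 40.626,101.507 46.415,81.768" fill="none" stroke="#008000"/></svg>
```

(Gcodetools for Inkscape — laser output)
G21
G90
G00 X130.314 Y74.090
M3 S207
G1 X128.260 Y79.050 F4073
G1 X123.300 Y81.104
G1 X118.340 Y79.050
G1 X116.286 Y74.090
G1 X118.340 Y69.130
G1 X123.300 Y67.076
G1 X128.260 Y69.130
G1 X130.314 Y74.090
M5
G00 X114.780 Y124.560
M3 S207
G1 X140.866 Y124.560 F4073
G1 X140.866 Y18.217
G1 X114.780 Y18.217
G1 X114.780 Y124.560
M5
G00 X49.329 Y183.821
M3 S207
G1 X40.626 Y112.900 F4073
G1 X46.415 Y132.639
M5

Since the viewBox matches the mm dimensions, user units are millimetres directly. The only transform is the Y-flip y_m = 214.407 − y_svg.

Shape 1 is a circle drawn with `<circle>`. Its stroke #008000 means engrave at S207, F4073. After flipping Y the toolpath is (130.314,74.090) → (128.260,79.050) → (123.300,81.104) → (118.340,79.050) → (116.286,74.090) → (118.340,69.130) → (123.300,67.076) → (128.260,69.130) → (130.314,74.090), returning to the start.

Shape 2 is a rectangle drawn with `<polygon>`. Its stroke #008000 means engrave at S207, F4073. After flipping Y the toolpath is (114.780,124.560) → (140.866,124.560) → (140.866,18.217) → (114.780,18.217) → (114.780,124.560), returning to the start.

Shape 3 is a open polyline drawn with `<polyline>`. Its stroke #008000 means engrave at S207, F4073. After flipping Y the toolpath is (49.329,183.821) → (40.626,112.900) → (46.415,132.639).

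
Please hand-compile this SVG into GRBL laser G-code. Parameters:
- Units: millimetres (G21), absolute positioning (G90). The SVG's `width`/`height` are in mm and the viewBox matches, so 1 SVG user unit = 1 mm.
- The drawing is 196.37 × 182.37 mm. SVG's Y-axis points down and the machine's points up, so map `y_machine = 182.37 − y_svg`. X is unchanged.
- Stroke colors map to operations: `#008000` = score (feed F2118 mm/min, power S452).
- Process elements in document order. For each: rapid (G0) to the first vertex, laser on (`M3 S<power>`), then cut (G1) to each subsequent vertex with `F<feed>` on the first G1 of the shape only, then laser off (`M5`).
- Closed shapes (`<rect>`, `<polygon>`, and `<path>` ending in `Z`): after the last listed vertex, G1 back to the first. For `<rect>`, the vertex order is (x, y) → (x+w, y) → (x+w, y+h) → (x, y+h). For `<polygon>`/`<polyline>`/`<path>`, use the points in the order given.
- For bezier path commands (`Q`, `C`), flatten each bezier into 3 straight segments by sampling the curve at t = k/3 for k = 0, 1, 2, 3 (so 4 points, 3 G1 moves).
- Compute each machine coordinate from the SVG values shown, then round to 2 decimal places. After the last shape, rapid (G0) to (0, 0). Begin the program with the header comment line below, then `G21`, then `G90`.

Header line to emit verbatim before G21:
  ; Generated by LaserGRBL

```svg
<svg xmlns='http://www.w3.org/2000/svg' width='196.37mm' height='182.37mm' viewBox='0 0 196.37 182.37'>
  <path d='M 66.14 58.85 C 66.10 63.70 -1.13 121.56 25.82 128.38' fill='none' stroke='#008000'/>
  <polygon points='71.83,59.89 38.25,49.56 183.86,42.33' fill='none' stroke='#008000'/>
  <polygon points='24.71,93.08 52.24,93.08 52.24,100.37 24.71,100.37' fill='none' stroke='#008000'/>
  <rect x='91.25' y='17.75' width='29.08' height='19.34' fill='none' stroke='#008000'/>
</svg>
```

; Generated by LaserGRBL
G21
G90
G0 X66.14 Y123.52
M3 S452
G1 X49.68 Y104.85 F2118
G1 X24.29 Y73.97
G1 X25.82 Y53.99
M5
G0 X71.83 Y122.48
M3 S452
G1 X38.25 Y132.81 F2118
G1 X183.86 Y140.04
G1 X71.83 Y122.48
M5
G0 X24.71 Y89.29
M3 S452
G1 X52.24 Y89.29 F2118
G1 X52.24 Y82.00
G1 X24.71 Y82.00
G1 X24.71 Y89.29
M5
G0 X91.25 Y164.62
M3 S452
G1 X120.33 Y164.62 F2118
G1 X120.33 Y145.28
G1 X91.25 Y145.28
G1 X91.25 Y164.62
M5
G0 X0.00 Y0.00

1 u = 1 mm; y_m = 182.37 − y.

[1] `<path>` cubic bezier, #008000→score S452 F2118: (66.14,123.52) → (49.68,104.85) → (24.29,73.97) → (25.82,53.99)

[2] `<polygon>` closed polygon, #008000→score S452 F2118: (71.83,122.48) → (38.25,132.81) → (183.86,140.04) → (71.83,122.48) (closed)

[3] `<polygon>` rectangle, #008000→score S452 F2118: (24.71,89.29) → (52.24,89.29) → (52.24,82.00) → (24.71,82.00) → (24.71,89.29) (closed)

[4] `<rect>` rectangle, #008000→score S452 F2118: (91.25,164.62) → (120.33,164.62) → (120.33,145.28) → (91.25,145.28) → (91.25,164.62) (closed)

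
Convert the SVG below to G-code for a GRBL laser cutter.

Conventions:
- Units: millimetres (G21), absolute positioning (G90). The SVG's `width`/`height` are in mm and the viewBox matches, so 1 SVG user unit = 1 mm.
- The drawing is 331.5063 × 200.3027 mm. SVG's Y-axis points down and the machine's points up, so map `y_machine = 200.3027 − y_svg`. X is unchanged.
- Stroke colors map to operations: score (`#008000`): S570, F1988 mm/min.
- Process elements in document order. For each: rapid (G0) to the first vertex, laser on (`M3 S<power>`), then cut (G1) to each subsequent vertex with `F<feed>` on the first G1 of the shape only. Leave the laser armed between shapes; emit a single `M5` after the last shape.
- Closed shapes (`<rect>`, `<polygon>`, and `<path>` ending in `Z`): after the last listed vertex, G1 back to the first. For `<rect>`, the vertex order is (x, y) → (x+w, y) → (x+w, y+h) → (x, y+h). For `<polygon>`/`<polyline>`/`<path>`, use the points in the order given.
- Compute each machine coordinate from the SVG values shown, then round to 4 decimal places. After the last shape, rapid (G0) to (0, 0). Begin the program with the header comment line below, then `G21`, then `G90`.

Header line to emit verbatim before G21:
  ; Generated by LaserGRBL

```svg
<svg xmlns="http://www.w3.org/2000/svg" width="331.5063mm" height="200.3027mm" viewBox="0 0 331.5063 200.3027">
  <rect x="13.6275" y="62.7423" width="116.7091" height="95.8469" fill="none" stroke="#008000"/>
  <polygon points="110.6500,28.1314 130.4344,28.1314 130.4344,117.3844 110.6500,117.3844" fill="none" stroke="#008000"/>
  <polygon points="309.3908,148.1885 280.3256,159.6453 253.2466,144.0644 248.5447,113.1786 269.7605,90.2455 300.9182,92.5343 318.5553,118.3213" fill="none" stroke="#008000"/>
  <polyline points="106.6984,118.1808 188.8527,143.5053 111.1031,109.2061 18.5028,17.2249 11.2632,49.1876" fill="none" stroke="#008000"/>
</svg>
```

viewBox `0 0 331.5063 200.3027` with mm width/height → 1 unit = 1 mm. Flip: y_m = 200.3027 − y_svg.

**Shape 1** — `<rect>` rectangle, stroke `#008000` → score (S570, F1988). Machine vertices: (13.6275,137.5604) → (130.3366,137.5604) → (130.3366,41.7135) → (13.6275,41.7135) → (13.6275,137.5604). Closed: final G1 returns to the first vertex.

**Shape 2** — `<polygon>` rectangle, stroke `#008000` → score (S570, F1988). Machine vertices: (110.6500,172.1713) → (130.4344,172.1713) → (130.4344,82.9183) → (110.6500,82.9183) → (110.6500,172.1713). Closed: final G1 returns to the first vertex.

**Shape 3** — `<polygon>` regular polygon, stroke `#008000` → score (S570, F1988). Machine vertices: (309.3908,52.1142) → (280.3256,40.6574) → (253.2466,56.2383) → (248.5447,87.1241) → (269.7605,110.0572) → (300.9182,107.7684) → (318.5553,81.9814) → (309.3908,52.1142). Closed: final G1 returns to the first vertex.

**Shape 4** — `<polyline>` open polyline, stroke `#008000` → score (S570, F1988). Machine vertices: (106.6984,82.1219) → (188.8527,56.7974) → (111.1031,91.0966) → (18.5028,183.0778) → (11.2632,151.1151). Open path.

; Generated by LaserGRBL
G21
G90
G0 X13.6275 Y137.5604
M3 S570
G1 X130.3366 Y137.5604 F1988
G1 X130.3366 Y41.7135
G1 X13.6275 Y41.7135
G1 X13.6275 Y137.5604
G0 X110.6500 Y172.1713
M3 S570
G1 X130.4344 Y172.1713 F1988
G1 X130.4344 Y82.9183
G1 X110.6500 Y82.9183
G1 X110.6500 Y172.1713
G0 X309.3908 Y52.1142
M3 S570
G1 X280.3256 Y40.6574 F1988
G1 X253.2466 Y56.2383
G1 X248.5447 Y87.1241
G1 X269.7605 Y110.0572
G1 X300.9182 Y107.7684
G1 X318.5553 Y81.9814
G1 X309.3908 Y52.1142
G0 X106.6984 Y82.1219
M3 S570
G1 X188.8527 Y56.7974 F1988
G1 X111.1031 Y91.0966
G1 X18.5028 Y183.0778
G1 X11.2632 Y151.1151
M5
G0 X0.0000 Y0.0000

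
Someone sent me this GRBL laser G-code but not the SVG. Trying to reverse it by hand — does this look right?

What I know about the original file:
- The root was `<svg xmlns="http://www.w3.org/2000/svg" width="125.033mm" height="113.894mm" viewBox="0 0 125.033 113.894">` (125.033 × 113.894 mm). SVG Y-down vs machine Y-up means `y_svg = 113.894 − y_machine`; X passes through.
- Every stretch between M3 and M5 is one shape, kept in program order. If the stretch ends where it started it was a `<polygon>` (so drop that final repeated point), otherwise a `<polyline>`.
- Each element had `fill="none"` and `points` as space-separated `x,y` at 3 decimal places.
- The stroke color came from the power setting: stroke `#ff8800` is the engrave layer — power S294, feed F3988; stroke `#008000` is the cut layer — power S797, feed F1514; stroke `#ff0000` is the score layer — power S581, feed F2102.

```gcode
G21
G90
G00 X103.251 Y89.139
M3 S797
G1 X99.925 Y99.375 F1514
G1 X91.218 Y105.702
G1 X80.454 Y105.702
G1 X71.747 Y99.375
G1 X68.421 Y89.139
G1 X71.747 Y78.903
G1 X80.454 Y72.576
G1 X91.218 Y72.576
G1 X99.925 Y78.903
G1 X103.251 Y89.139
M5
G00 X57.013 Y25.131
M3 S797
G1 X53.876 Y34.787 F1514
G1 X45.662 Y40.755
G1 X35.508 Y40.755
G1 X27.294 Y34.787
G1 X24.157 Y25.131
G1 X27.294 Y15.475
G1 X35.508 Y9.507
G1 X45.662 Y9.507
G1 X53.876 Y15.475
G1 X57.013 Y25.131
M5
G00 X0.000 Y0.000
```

<svg xmlns="http://www.w3.org/2000/svg" width="125.033mm" height="113.894mm" viewBox="0 0 125.033 113.894">
  <polygon points="103.251,24.755 99.925,14.519 91.218,8.192 80.454,8.192 71.747,14.519 68.421,24.755 71.747,34.991 80.454,41.318 91.218,41.318 99.925,34.991" fill="none" stroke="#008000"/>
  <polygon points="57.013,88.763 53.876,79.107 45.662,73.139 35.508,73.139 27.294,79.107 24.157,88.763 27.294,98.419 35.508,104.387 45.662,104.387 53.876,98.419" fill="none" stroke="#008000"/>
</svg>

Each laser-on run becomes one SVG element. Flip Y back into SVG space with y_svg = 113.894 − y_machine. Every run uses S797, so all elements get stroke `#008000` (cut).

Run 1: The run returns to its start, so emit a `<polygon>` with points (Y-flipped): 103.251,24.755 99.925,14.519 91.218,8.192 80.454,8.192 71.747,14.519 68.421,24.755 71.747,34.991 80.454,41.318 91.218,41.318 99.925,34.991.

Run 2: The run returns to its start, so emit a `<polygon>` with points (Y-flipped): 57.013,88.763 53.876,79.107 45.662,73.139 35.508,73.139 27.294,79.107 24.157,88.763 27.294,98.419 35.508,104.387 45.662,104.387 53.876,98.419.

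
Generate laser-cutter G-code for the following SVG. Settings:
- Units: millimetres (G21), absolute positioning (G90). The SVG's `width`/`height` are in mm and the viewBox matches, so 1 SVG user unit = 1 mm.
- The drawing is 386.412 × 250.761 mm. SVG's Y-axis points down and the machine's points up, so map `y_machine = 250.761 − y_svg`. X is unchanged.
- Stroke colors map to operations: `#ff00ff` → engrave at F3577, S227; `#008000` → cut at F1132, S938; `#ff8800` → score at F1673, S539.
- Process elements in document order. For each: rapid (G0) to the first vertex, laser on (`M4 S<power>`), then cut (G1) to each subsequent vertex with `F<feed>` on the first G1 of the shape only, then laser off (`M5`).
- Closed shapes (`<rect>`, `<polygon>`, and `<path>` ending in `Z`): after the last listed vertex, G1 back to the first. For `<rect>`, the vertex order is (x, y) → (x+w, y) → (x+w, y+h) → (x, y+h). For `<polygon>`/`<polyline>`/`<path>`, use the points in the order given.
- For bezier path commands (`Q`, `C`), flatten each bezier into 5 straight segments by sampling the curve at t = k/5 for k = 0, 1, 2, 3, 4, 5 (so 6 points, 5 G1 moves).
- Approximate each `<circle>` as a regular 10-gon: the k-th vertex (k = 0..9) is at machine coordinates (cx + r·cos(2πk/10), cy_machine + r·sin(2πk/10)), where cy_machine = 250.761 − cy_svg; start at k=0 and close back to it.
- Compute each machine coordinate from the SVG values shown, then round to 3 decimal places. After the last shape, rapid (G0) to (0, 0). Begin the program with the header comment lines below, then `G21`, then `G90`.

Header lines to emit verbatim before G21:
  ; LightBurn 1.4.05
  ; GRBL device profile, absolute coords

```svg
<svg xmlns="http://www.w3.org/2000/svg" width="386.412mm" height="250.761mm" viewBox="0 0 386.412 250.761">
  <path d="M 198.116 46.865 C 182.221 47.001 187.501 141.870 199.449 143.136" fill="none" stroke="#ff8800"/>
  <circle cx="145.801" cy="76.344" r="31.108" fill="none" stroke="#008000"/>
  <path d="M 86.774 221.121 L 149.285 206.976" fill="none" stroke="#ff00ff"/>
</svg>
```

viewBox `0 0 386.412 250.761` with mm width/height → 1 unit = 1 mm. Flip: y_m = 250.761 − y_svg.

**Shape 1** — `<path>` cubic bezier, stroke `#ff8800` → score (S539, F1673). Control points (SVG): P0=(198.116,46.865), P1=(182.221,47.001), P2=(187.501,141.870), P3=(199.449,143.136); sampled at t=k/5. Machine vertices: (198.116,203.896) → (191.004,193.953) → (188.278,170.314) → (189.240,142.020) → (193.196,118.110) → (199.449,107.625). Open path.

**Shape 2** — `<circle>` circle, stroke `#008000` → cut (S938, F1132). Machine vertices: (176.909,174.417) → (170.968,192.702) → (155.414,204.002) → (136.188,204.002) → (120.634,192.702) → (114.693,174.417) → (120.634,156.132) → (136.188,144.832) → (155.414,144.832) → (170.968,156.132) → (176.909,174.417). Closed: final G1 returns to the first vertex.

**Shape 3** — `<path>` line segment, stroke `#ff00ff` → engrave (S227, F3577). Machine vertices: (86.774,29.640) → (149.285,43.785). Open path.

; LightBurn 1.4.05
; GRBL device profile, absolute coords
G21
G90
G0 X198.116 Y203.896
M4 S539
G1 X191.004 Y193.953 F1673
G1 X188.278 Y170.314
G1 X189.240 Y142.020
G1 X193.196 Y118.110
G1 X199.449 Y107.625
M5
G0 X176.909 Y174.417
M4 S938
G1 X170.968 Y192.702 F1132
G1 X155.414 Y204.002
G1 X136.188 Y204.002
G1 X120.634 Y192.702
G1 X114.693 Y174.417
G1 X120.634 Y156.132
G1 X136.188 Y144.832
G1 X155.414 Y144.832
G1 X170.968 Y156.132
G1 X176.909 Y174.417
M5
G0 X86.774 Y29.640
M4 S227
G1 X149.285 Y43.785 F3577
M5
G0 X0.000 Y0.000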